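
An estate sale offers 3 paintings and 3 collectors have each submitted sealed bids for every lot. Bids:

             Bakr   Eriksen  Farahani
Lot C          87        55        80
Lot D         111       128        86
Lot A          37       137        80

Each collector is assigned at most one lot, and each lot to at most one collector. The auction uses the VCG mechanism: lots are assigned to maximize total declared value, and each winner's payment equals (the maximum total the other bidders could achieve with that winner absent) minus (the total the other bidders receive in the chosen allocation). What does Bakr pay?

Bakr pays $6.

Efficient allocation: Bakr→Lot D ($111), Eriksen→Lot A ($137), Farahani→Lot C ($80); total welfare W = $328.
Bakr receives Lot D at value $111, so the others get W − 111 = $217.
Without Bakr: best allocation of the remaining 2 bidders over all 3 lots is Eriksen→Lot A ($137), Farahani→Lot D ($86), total $223.
VCG payment = (others' best without Bakr) − (others' welfare with Bakr) = 223 − 217 = $6.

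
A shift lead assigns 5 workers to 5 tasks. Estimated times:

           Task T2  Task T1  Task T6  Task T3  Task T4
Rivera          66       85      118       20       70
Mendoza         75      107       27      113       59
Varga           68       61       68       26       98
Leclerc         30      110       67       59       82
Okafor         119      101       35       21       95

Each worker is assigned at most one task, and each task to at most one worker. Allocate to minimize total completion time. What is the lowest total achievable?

Min total: 205 min

This is the linear assignment problem.
Optimal: Rivera→Task T3 (20 min), Mendoza→Task T4 (59 min), Varga→Task T1 (61 min), Leclerc→Task T2 (30 min), Okafor→Task T6 (35 min) — total 20+59+61+30+35 = 205 min.
Min-entry greedy (repeatedly take the single cheapest remaining cell) gives 233 min, worse by 28.
Next-best assignment: Rivera→Task T4, Mendoza→Task T6, Varga→Task T1, Leclerc→Task T2, Okafor→Task T3 = 209 min.
Checked against all permutations: 205 min is optimal.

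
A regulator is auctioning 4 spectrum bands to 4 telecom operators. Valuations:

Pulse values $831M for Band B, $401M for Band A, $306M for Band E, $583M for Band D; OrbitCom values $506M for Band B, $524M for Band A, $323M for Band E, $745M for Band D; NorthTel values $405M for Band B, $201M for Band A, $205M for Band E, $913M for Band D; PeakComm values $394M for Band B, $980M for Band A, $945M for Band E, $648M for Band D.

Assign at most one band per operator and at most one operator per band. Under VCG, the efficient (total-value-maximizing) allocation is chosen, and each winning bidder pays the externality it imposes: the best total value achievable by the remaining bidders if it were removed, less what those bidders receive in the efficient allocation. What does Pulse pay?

Pulse pays $17M.

Efficient allocation: Pulse→Band B ($831M), OrbitCom→Band A ($524M), NorthTel→Band D ($913M), PeakComm→Band E ($945M); total welfare W = $3213M.
Pulse receives Band B at value $831M, so the others get W − 831 = $2382M.
Without Pulse: best allocation of the remaining 3 bidders over all 4 bands is OrbitCom→Band B ($506M), NorthTel→Band D ($913M), PeakComm→Band A ($980M), total $2399M.
VCG payment = (others' best without Pulse) − (others' welfare with Pulse) = 2399 − 2382 = $17M.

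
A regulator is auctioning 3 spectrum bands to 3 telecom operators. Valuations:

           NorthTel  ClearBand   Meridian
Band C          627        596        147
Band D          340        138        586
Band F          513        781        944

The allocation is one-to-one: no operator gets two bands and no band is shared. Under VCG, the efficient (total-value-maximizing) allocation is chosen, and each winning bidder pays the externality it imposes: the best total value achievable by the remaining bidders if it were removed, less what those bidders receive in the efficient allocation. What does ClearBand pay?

ClearBand pays $358M.

Efficient allocation: NorthTel→Band C ($627M), ClearBand→Band F ($781M), Meridian→Band D ($586M); total welfare W = $1994M.
ClearBand receives Band F at value $781M, so the others get W − 781 = $1213M.
Without ClearBand: best allocation of the remaining 2 bidders over all 3 bands is NorthTel→Band C ($627M), Meridian→Band F ($944M), total $1571M.
VCG payment = (others' best without ClearBand) − (others' welfare with ClearBand) = 1571 − 1213 = $358M.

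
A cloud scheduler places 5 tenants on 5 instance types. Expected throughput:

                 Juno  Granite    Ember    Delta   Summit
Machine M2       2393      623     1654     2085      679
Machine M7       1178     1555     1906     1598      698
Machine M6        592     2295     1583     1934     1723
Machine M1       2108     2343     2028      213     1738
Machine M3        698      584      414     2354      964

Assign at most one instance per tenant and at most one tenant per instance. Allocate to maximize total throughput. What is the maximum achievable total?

This is a one-to-one assignment (maximum-weight bipartite matching).
Optimal: Juno→Machine M2 (2393 ops/s), Granite→Machine M1 (2343 ops/s), Ember→Machine M7 (1906 ops/s), Delta→Machine M3 (2354 ops/s), Summit→Machine M6 (1723 ops/s) — total 2393+2343+1906+2354+1723 = 10719 ops/s.
Next-best assignment: Juno→Machine M2, Granite→Machine M6, Ember→Machine M7, Delta→Machine M3, Summit→Machine M1 = 10686 ops/s.
Swapping Granite↔Summit (Granite→Machine M6 2295 ops/s, Summit→Machine M1 1738 ops/s) loses 33.

Max total: 10719 ops/s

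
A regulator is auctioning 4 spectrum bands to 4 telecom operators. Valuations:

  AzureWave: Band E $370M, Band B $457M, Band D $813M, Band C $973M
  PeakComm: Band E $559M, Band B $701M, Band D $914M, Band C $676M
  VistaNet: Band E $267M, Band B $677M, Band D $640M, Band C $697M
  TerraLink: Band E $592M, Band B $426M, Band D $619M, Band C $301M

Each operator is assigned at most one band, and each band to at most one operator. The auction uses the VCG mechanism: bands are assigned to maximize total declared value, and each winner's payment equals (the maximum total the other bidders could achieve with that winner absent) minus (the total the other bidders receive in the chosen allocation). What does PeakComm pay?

PeakComm pays $27M.

Efficient allocation: AzureWave→Band C ($973M), PeakComm→Band D ($914M), VistaNet→Band B ($677M), TerraLink→Band E ($592M); total welfare W = $3156M.
PeakComm receives Band D at value $914M, so the others get W − 914 = $2242M.
Without PeakComm: best allocation of the remaining 3 bidders over all 4 bands is AzureWave→Band C ($973M), VistaNet→Band B ($677M), TerraLink→Band D ($619M), total $2269M.
VCG payment = (others' best without PeakComm) − (others' welfare with PeakComm) = 2269 − 2242 = $27M.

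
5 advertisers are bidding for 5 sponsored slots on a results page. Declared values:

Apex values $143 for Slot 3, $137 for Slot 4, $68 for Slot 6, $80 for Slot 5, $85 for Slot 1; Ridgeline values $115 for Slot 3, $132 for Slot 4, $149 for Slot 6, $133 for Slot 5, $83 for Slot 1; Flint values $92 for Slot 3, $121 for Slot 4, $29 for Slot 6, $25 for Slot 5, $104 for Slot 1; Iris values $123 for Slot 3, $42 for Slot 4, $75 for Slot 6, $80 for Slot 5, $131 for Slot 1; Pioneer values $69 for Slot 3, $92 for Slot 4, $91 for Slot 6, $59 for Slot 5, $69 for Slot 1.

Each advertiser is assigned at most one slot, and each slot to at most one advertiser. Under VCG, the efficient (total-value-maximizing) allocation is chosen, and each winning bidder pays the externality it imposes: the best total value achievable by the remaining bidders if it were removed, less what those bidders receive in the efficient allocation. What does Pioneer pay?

Pioneer pays $16.

Efficient allocation: Apex→Slot 3 ($143), Ridgeline→Slot 5 ($133), Flint→Slot 4 ($121), Iris→Slot 1 ($131), Pioneer→Slot 6 ($91); total welfare W = $619.
Pioneer receives Slot 6 at value $91, so the others get W − 91 = $528.
Without Pioneer: best allocation of the remaining 4 bidders over all 5 slots is Apex→Slot 3 ($143), Ridgeline→Slot 6 ($149), Flint→Slot 4 ($121), Iris→Slot 1 ($131), total $544.
VCG payment = (others' best without Pioneer) − (others' welfare with Pioneer) = 544 − 528 = $16.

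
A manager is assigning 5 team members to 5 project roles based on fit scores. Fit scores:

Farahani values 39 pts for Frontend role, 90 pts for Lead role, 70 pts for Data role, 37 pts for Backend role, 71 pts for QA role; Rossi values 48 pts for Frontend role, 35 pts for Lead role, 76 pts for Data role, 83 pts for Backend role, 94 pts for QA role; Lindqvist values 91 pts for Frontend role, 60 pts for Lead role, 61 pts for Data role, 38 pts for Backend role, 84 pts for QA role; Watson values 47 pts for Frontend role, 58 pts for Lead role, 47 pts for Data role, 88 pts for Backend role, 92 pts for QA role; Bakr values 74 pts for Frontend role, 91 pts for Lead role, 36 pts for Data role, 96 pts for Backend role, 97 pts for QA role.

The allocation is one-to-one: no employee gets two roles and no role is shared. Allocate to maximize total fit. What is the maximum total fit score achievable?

Max total: 445 pts

Optimal: Farahani→Lead role (90 pts), Rossi→Data role (76 pts), Lindqvist→Frontend role (91 pts), Watson→QA role (92 pts), Bakr→Backend role (96 pts) — total 90+76+91+92+96 = 445 pts.
Row-greedy (each employee in turn takes its best remaining role) gives 399 pts, worse by 46.
Checked against all permutations: 445 pts is optimal.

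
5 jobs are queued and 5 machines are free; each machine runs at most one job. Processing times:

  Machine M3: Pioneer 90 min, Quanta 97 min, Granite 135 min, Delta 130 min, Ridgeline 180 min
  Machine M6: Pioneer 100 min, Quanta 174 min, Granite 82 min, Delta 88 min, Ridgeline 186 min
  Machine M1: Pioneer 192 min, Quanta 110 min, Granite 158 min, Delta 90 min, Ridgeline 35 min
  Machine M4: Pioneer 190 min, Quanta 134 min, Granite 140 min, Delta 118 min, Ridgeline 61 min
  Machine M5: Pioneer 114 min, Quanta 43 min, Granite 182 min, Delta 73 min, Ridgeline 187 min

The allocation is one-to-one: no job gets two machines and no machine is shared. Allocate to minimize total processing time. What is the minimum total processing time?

Minimum total: 366 min

Treat this as an assignment problem: match each job to one machine.
Optimal: Pioneer→Machine M3 (90 min), Quanta→Machine M5 (43 min), Granite→Machine M6 (82 min), Delta→Machine M1 (90 min), Ridgeline→Machine M4 (61 min) — total 90+43+82+90+61 = 366 min.
Min-entry greedy (repeatedly take the single cheapest remaining cell) gives 368 min, worse by 2.
Swapping Granite↔Pioneer (Granite→Machine M3 135 min, Pioneer→Machine M6 100 min) adds 63.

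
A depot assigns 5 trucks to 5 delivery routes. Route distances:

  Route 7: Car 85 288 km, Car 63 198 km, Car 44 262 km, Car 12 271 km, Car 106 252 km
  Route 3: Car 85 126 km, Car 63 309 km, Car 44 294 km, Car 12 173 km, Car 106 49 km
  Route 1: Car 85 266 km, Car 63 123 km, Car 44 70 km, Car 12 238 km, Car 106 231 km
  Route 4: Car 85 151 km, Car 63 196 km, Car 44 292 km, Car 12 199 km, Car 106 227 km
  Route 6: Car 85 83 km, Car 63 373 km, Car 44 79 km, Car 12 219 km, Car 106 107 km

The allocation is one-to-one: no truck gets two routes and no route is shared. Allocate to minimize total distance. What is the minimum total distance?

Optimal: Car 85→Route 6 (83 km), Car 63→Route 7 (198 km), Car 44→Route 1 (70 km), Car 12→Route 4 (199 km), Car 106→Route 3 (49 km) — total 83+198+70+199+49 = 599 km.
Min-entry greedy (repeatedly take the single cheapest remaining cell) gives 669 km, worse by 70.
Every other assignment is strictly worse.

Min total: 599 km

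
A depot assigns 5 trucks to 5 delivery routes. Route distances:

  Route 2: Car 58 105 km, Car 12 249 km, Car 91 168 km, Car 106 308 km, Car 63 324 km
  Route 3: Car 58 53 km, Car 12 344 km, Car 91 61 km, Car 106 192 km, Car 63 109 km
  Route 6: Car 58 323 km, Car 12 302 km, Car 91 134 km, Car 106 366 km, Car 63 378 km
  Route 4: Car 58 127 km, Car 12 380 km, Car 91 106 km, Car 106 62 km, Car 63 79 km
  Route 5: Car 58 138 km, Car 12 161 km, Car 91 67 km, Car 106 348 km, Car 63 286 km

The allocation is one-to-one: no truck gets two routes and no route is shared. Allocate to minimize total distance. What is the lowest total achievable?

Optimal: Car 58→Route 2 (105 km), Car 12→Route 5 (161 km), Car 91→Route 6 (134 km), Car 106→Route 4 (62 km), Car 63→Route 3 (109 km) — total 105+161+134+62+109 = 571 km.
Column-greedy (each route in turn goes to its cheapest remaining truck) gives 816 km, worse by 245.
Next-best assignment: Car 58→Route 2, Car 12→Route 6, Car 91→Route 5, Car 106→Route 4, Car 63→Route 3 = 645 km.
No other one-to-one assignment undercuts 571 km.

Minimum total: 571 km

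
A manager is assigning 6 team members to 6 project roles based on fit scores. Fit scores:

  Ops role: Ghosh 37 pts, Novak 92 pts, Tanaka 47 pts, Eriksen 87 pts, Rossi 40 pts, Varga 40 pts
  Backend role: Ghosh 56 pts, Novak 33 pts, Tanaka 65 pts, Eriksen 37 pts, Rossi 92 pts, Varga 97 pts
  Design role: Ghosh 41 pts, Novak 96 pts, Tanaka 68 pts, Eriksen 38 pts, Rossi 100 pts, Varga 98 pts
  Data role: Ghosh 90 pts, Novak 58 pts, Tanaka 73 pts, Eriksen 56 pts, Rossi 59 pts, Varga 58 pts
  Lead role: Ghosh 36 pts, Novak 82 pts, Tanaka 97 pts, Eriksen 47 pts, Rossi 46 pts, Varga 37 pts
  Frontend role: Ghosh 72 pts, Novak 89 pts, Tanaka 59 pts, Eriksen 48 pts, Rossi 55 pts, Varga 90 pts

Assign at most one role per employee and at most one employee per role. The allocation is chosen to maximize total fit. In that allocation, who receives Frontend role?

Novak receives Frontend role.

Optimal: Ghosh→Data role (90 pts), Novak→Frontend role (89 pts), Tanaka→Lead role (97 pts), Eriksen→Ops role (87 pts), Rossi→Design role (100 pts), Varga→Backend role (97 pts) — total 90+89+97+87+100+97 = 560 pts.
Swapping Rossi↔Varga (Rossi→Backend role 92 pts, Varga→Design role 98 pts) loses 7.
Novak's own top role is Design role (96 pts), but forcing Novak→Design role and reassigning the rest optimally gives only 552 pts — worse by 8.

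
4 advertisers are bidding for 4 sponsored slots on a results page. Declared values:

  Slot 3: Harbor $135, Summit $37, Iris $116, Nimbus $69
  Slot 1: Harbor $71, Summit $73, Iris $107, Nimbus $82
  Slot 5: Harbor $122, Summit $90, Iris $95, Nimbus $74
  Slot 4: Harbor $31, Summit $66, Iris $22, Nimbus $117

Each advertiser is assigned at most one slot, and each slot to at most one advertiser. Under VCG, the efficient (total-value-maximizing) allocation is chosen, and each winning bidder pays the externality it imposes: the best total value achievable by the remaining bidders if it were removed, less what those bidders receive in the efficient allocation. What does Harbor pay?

Efficient allocation: Harbor→Slot 3 ($135), Summit→Slot 5 ($90), Iris→Slot 1 ($107), Nimbus→Slot 4 ($117); total welfare W = $449.
Harbor receives Slot 3 at value $135, so the others get W − 135 = $314.
Without Harbor: best allocation of the remaining 3 bidders over all 4 slots is Summit→Slot 5 ($90), Iris→Slot 3 ($116), Nimbus→Slot 4 ($117), total $323.
VCG payment = (others' best without Harbor) − (others' welfare with Harbor) = 323 − 314 = $9.

Harbor pays $9.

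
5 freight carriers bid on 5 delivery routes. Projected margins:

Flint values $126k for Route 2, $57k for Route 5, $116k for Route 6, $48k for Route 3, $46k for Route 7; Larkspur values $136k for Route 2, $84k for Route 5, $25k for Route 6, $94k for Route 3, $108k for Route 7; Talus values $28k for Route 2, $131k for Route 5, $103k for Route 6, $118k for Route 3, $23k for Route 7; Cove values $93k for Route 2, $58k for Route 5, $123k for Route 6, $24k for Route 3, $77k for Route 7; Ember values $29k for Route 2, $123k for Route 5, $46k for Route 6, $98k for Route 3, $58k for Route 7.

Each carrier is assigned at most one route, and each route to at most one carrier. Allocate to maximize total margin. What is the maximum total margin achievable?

Treat this as an assignment problem: match each carrier to one route.
Optimal: Flint→Route 2 ($126k), Larkspur→Route 7 ($108k), Talus→Route 3 ($118k), Cove→Route 6 ($123k), Ember→Route 5 ($123k) — total 126+108+118+123+123 = $598k.
Max-entry greedy (repeatedly take the single best remaining cell) gives $534k, worse by 64.

Max total: $598k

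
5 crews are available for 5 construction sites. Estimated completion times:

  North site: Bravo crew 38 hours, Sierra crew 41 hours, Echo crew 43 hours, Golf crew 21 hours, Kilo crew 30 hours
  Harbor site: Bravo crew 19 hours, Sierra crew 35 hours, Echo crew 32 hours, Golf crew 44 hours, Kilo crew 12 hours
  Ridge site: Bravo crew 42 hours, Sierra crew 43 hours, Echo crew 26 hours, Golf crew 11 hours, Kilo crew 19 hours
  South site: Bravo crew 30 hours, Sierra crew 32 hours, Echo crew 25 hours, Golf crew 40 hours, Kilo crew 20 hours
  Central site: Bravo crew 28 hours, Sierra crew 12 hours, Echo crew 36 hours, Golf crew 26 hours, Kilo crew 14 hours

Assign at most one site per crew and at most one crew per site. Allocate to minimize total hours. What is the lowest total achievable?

Optimal: Bravo crew→Harbor site (19 hours), Sierra crew→Central site (12 hours), Echo crew→South site (25 hours), Golf crew→North site (21 hours), Kilo crew→Ridge site (19 hours) — total 19+12+25+21+19 = 96 hours.
Min-entry greedy (repeatedly take the single cheapest remaining cell) gives 98 hours, worse by 2.

Min total: 96 hours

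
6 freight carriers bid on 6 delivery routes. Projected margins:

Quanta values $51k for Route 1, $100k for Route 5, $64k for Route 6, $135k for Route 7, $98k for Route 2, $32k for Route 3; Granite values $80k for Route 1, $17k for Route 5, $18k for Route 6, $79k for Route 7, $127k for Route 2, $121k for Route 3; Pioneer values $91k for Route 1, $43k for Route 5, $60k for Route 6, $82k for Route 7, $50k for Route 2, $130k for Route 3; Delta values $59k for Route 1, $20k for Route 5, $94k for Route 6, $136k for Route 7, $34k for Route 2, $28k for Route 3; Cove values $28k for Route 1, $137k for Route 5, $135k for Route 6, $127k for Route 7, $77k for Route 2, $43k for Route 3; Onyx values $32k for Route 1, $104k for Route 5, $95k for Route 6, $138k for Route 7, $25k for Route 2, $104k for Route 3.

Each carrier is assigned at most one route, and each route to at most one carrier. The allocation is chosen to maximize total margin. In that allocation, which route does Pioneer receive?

Treat this as an assignment problem: match each carrier to one route.
Optimal: Quanta→Route 5 ($100k), Granite→Route 2 ($127k), Pioneer→Route 1 ($91k), Delta→Route 7 ($136k), Cove→Route 6 ($135k), Onyx→Route 3 ($104k) — total 100+127+91+136+135+104 = $693k.
Next-best assignment: Quanta→Route 7, Granite→Route 2, Pioneer→Route 3, Delta→Route 1, Cove→Route 6, Onyx→Route 5 = $690k.
No other one-to-one assignment exceeds $693k.
Pioneer's own top route is Route 3 ($130k), but forcing Pioneer→Route 3 and reassigning the rest optimally gives only $690k — worse by 3.

Pioneer receives Route 1.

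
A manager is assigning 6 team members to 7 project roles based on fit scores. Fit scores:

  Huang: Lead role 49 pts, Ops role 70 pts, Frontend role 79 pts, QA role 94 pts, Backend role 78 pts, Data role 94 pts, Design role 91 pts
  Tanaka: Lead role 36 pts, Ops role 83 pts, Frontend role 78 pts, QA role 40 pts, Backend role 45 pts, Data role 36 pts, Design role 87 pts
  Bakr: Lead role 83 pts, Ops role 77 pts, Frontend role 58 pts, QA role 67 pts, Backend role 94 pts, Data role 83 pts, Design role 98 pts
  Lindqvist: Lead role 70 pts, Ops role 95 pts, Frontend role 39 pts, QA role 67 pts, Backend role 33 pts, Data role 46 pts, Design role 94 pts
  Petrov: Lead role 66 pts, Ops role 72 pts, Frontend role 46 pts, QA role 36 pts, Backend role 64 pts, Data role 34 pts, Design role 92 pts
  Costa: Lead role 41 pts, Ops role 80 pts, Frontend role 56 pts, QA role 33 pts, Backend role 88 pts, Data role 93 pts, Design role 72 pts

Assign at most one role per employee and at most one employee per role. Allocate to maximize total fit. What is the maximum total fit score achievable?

Optimal: Huang→QA role (94 pts), Tanaka→Frontend role (78 pts), Bakr→Backend role (94 pts), Lindqvist→Ops role (95 pts), Petrov→Design role (92 pts), Costa→Data role (93 pts) — total 94+78+94+95+92+93 = 546 pts.
Every other assignment is strictly worse.

Maximum total: 546 pts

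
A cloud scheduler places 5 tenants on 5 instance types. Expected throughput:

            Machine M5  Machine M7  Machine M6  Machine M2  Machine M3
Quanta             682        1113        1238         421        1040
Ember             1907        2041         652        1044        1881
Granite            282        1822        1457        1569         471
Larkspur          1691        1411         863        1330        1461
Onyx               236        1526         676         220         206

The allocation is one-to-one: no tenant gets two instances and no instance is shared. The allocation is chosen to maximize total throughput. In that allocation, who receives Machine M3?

Treat this as an assignment problem: match each tenant to one instance.
Optimal: Quanta→Machine M6 (1238 ops/s), Ember→Machine M3 (1881 ops/s), Granite→Machine M2 (1569 ops/s), Larkspur→Machine M5 (1691 ops/s), Onyx→Machine M7 (1526 ops/s) — total 1238+1881+1569+1691+1526 = 7905 ops/s.
Checked against all permutations: 7905 ops/s is optimal.
Ember's own top instance is Machine M7 (2041 ops/s), but forcing Ember→Machine M7 and reassigning the rest optimally gives only 7017 ops/s — worse by 888.

Ember receives Machine M3.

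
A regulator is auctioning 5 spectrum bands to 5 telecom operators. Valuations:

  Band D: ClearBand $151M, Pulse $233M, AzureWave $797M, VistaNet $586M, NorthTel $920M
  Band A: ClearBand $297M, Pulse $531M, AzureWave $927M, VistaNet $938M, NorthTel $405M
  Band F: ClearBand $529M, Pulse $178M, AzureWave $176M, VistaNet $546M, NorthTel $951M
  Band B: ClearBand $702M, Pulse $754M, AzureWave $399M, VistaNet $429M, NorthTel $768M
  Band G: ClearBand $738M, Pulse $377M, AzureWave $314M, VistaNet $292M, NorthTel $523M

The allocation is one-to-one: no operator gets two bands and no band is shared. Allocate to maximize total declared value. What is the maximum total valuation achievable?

Optimal: ClearBand→Band G ($738M), Pulse→Band B ($754M), AzureWave→Band D ($797M), VistaNet→Band A ($938M), NorthTel→Band F ($951M) — total 738+754+797+938+951 = $4178M.
Row-greedy (each operator in turn takes its best remaining band) gives $3956M, worse by 222.
Swapping VistaNet↔AzureWave (VistaNet→Band D $586M, AzureWave→Band A $927M) loses 222.
Checked against all permutations: $4178M is optimal.

Maximum total: $4178M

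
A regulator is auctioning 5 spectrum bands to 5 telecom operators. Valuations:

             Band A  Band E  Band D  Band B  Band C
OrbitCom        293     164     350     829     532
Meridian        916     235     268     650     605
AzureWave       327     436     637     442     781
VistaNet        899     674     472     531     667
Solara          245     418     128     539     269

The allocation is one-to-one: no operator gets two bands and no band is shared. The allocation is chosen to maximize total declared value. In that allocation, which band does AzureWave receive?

AzureWave receives Band D.

Optimal: OrbitCom→Band B ($829M), Meridian→Band A ($916M), AzureWave→Band D ($637M), VistaNet→Band C ($667M), Solara→Band E ($418M) — total 829+916+637+667+418 = $3467M.
Column-greedy (each band in turn goes to its best remaining operator) gives $3325M, worse by 142.
Next-best assignment: OrbitCom→Band B, Meridian→Band A, AzureWave→Band C, VistaNet→Band D, Solara→Band E = $3416M.
AzureWave's own top band is Band C ($781M), but forcing AzureWave→Band C and reassigning the rest optimally gives only $3416M — worse by 51.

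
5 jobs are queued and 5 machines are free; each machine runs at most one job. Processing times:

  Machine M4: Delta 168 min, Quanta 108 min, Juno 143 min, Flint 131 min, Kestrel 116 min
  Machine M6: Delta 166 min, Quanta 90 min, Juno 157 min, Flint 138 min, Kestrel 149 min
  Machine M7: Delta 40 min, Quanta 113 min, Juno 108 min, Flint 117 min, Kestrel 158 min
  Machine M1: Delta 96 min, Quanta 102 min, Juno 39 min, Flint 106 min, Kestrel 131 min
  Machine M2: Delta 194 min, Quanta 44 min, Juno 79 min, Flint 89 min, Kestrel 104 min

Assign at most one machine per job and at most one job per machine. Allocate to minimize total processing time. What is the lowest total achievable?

Treat this as an assignment problem: match each job to one machine.
Optimal: Delta→Machine M7 (40 min), Quanta→Machine M6 (90 min), Juno→Machine M1 (39 min), Flint→Machine M2 (89 min), Kestrel→Machine M4 (116 min) — total 40+90+39+89+116 = 374 min.
Column-greedy (each machine in turn goes to its cheapest remaining job) gives 429 min, worse by 55.
No other one-to-one assignment undercuts 374 min.

Min total: 374 min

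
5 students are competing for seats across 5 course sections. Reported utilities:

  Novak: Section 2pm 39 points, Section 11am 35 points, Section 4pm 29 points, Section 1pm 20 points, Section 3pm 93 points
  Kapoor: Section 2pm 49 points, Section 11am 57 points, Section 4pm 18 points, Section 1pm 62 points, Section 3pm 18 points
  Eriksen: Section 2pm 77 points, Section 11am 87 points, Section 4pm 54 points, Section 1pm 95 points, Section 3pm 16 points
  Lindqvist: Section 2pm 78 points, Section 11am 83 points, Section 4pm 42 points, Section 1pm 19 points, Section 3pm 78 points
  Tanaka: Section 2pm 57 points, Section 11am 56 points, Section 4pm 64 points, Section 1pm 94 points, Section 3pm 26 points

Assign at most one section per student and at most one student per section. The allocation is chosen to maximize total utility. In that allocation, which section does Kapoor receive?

Optimal: Novak→Section 3pm (93 points), Kapoor→Section 11am (57 points), Eriksen→Section 1pm (95 points), Lindqvist→Section 2pm (78 points), Tanaka→Section 4pm (64 points) — total 93+57+95+78+64 = 387 points.
Row-greedy (each student in turn takes its best remaining section) gives 384 points, worse by 3.
Swapping Eriksen↔Kapoor (Eriksen→Section 11am 87 points, Kapoor→Section 1pm 62 points) loses 3.
Every other assignment is strictly worse.
Kapoor's own top section is Section 1pm (62 points), but forcing Kapoor→Section 1pm and reassigning the rest optimally gives only 384 points — worse by 3.

Kapoor receives Section 11am.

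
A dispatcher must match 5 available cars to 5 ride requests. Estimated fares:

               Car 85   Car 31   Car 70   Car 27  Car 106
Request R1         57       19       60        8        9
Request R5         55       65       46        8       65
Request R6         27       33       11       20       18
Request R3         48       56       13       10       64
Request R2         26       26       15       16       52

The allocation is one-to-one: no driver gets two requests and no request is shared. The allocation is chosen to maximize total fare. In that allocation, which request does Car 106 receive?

Car 106 receives Request R2.

Optimal: Car 85→Request R3 ($48), Car 31→Request R5 ($65), Car 70→Request R1 ($60), Car 27→Request R6 ($20), Car 106→Request R2 ($52) — total 48+65+60+20+52 = $245.
Max-entry greedy (repeatedly take the single best remaining cell) gives $232, worse by 13.
No other one-to-one assignment exceeds $245.
Car 106's own top request is Request R5 ($65), but forcing Car 106→Request R5 and reassigning the rest optimally gives only $227 — worse by 18.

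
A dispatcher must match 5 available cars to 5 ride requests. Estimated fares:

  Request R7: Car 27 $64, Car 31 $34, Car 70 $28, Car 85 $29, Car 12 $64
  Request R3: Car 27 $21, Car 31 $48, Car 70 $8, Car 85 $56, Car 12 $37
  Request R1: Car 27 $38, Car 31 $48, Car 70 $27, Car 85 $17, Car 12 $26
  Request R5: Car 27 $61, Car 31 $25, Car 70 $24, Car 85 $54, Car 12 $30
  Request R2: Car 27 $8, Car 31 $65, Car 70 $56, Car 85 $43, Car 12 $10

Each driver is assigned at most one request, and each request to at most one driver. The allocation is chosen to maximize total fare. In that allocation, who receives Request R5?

Treat this as an assignment problem: match each driver to one request.
Optimal: Car 27→Request R5 ($61), Car 31→Request R1 ($48), Car 70→Request R2 ($56), Car 85→Request R3 ($56), Car 12→Request R7 ($64) — total 61+48+56+56+64 = $285.
Column-greedy (each request in turn goes to its best remaining driver) gives $254, worse by 31.
Checked against all permutations: $285 is optimal.
Car 27's own top request is Request R7 ($64), but forcing Car 27→Request R7 and reassigning the rest optimally gives only $259 — worse by 26.

Car 27 receives Request R5.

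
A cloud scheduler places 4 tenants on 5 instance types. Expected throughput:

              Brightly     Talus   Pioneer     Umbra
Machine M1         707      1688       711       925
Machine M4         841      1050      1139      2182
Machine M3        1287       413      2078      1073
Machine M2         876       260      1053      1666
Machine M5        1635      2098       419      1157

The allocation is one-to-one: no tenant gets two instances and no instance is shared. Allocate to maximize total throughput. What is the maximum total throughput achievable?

This is a one-to-one assignment (maximum-weight bipartite matching).
Optimal: Brightly→Machine M5 (1635 ops/s), Talus→Machine M1 (1688 ops/s), Pioneer→Machine M3 (2078 ops/s), Umbra→Machine M4 (2182 ops/s) — total 1635+1688+2078+2182 = 7583 ops/s.
Column-greedy (each instance in turn goes to its best remaining tenant) gives 6824 ops/s, worse by 759.

Max total: 7583 ops/s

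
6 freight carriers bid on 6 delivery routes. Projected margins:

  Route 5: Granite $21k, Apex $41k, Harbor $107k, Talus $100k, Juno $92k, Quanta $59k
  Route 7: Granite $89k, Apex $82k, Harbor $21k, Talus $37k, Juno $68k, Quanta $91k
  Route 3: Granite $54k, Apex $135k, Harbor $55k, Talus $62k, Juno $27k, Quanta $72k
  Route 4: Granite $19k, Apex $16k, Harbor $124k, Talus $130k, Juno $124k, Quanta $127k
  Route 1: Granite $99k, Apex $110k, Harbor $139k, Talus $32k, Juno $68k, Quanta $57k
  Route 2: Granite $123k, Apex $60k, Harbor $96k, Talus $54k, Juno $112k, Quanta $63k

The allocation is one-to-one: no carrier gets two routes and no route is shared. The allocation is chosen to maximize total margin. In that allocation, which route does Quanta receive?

Optimal: Granite→Route 2 ($123k), Apex→Route 3 ($135k), Harbor→Route 1 ($139k), Talus→Route 5 ($100k), Juno→Route 4 ($124k), Quanta→Route 7 ($91k) — total 123+135+139+100+124+91 = $712k.
Column-greedy (each route in turn goes to its best remaining carrier) gives $674k, worse by 38.
Next-best assignment: Granite→Route 2, Apex→Route 3, Harbor→Route 1, Talus→Route 4, Juno→Route 5, Quanta→Route 7 = $710k.
Swapping Apex↔Talus (Apex→Route 5 $41k, Talus→Route 3 $62k) loses 132.
Quanta's own top route is Route 4 ($127k), but forcing Quanta→Route 4 and reassigning the rest optimally gives only $702k — worse by 10.

Quanta receives Route 7.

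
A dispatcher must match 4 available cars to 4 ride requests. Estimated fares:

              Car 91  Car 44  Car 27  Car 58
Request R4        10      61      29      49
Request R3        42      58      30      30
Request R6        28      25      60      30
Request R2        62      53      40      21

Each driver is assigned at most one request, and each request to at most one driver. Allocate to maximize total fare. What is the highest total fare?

Optimal: Car 91→Request R2 ($62), Car 44→Request R3 ($58), Car 27→Request R6 ($60), Car 58→Request R4 ($49) — total 62+58+60+49 = $229.
Next-best assignment: Car 91→Request R2, Car 44→Request R4, Car 27→Request R6, Car 58→Request R3 = $213.

Max total: $229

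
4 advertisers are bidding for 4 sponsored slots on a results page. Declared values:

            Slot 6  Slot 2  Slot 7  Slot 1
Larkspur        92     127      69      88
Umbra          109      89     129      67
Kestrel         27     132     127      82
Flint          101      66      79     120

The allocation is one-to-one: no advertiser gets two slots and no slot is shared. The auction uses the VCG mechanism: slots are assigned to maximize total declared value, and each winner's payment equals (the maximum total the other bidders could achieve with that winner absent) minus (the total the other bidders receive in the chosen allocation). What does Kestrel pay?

Kestrel pays $20.

Efficient allocation: Larkspur→Slot 2 ($127), Umbra→Slot 6 ($109), Kestrel→Slot 7 ($127), Flint→Slot 1 ($120); total welfare W = $483.
Kestrel receives Slot 7 at value $127, so the others get W − 127 = $356.
Without Kestrel: best allocation of the remaining 3 bidders over all 4 slots is Larkspur→Slot 2 ($127), Umbra→Slot 7 ($129), Flint→Slot 1 ($120), total $376.
VCG payment = (others' best without Kestrel) − (others' welfare with Kestrel) = 376 − 356 = $20.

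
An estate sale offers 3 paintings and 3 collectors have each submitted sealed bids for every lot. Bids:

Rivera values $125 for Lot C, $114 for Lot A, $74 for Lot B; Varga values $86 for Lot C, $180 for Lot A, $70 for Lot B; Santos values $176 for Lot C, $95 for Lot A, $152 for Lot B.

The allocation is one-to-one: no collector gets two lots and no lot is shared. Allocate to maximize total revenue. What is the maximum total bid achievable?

This is a one-to-one assignment (maximum-weight bipartite matching).
Optimal: Rivera→Lot C ($125), Varga→Lot A ($180), Santos→Lot B ($152) — total 125+180+152 = $457.
Next-best assignment: Rivera→Lot B, Varga→Lot A, Santos→Lot C = $430.

Max total: $457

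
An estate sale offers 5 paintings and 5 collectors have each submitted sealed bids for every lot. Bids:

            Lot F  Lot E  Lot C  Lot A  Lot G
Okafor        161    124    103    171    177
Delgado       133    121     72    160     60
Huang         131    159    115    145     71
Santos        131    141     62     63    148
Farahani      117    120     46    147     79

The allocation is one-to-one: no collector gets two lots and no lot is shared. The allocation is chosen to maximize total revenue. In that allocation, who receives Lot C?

This is a one-to-one assignment (maximum-weight bipartite matching).
Optimal: Okafor→Lot G ($177), Delgado→Lot F ($133), Huang→Lot C ($115), Santos→Lot E ($141), Farahani→Lot A ($147) — total 177+133+115+141+147 = $713.
Column-greedy (each lot in turn goes to its best remaining collector) gives $687, worse by 26.
Swapping Santos↔Farahani (Santos→Lot A $63, Farahani→Lot E $120) loses 105.
Every other assignment is strictly worse.
Huang's own top lot is Lot E ($159), but forcing Huang→Lot E and reassigning the rest optimally gives only $690 — worse by 23.

Huang receives Lot C.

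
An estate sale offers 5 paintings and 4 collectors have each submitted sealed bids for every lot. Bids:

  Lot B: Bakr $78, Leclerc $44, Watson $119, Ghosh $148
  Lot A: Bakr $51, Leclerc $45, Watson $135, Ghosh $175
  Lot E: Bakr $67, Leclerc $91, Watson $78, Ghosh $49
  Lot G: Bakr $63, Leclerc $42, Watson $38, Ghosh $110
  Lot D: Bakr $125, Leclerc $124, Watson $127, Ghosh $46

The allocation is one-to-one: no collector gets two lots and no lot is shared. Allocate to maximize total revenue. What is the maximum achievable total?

Maximum total: $510

Optimal: Bakr→Lot D ($125), Leclerc→Lot E ($91), Watson→Lot B ($119), Ghosh→Lot A ($175) — total 125+91+119+175 = $510.
Next-best assignment: Bakr→Lot D, Leclerc→Lot E, Watson→Lot A, Ghosh→Lot B = $499.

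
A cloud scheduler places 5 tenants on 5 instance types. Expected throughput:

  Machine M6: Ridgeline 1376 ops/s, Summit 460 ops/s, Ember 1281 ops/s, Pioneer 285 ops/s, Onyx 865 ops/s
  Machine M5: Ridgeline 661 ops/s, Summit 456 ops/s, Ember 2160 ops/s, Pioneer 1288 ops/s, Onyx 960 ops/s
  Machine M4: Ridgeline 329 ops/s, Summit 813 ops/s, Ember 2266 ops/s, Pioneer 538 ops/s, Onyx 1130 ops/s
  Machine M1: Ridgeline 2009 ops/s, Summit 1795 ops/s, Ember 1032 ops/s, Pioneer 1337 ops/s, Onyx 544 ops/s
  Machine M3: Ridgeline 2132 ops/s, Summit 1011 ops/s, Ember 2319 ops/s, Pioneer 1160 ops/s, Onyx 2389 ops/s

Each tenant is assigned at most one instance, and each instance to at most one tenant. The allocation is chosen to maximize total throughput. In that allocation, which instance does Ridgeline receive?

This is a one-to-one assignment (maximum-weight bipartite matching).
Optimal: Ridgeline→Machine M6 (1376 ops/s), Summit→Machine M1 (1795 ops/s), Ember→Machine M4 (2266 ops/s), Pioneer→Machine M5 (1288 ops/s), Onyx→Machine M3 (2389 ops/s) — total 1376+1795+2266+1288+2389 = 9114 ops/s.
Ridgeline's own top instance is Machine M3 (2132 ops/s), but forcing Ridgeline→Machine M3 and reassigning the rest optimally gives only 8346 ops/s — worse by 768.

Ridgeline receives Machine M6.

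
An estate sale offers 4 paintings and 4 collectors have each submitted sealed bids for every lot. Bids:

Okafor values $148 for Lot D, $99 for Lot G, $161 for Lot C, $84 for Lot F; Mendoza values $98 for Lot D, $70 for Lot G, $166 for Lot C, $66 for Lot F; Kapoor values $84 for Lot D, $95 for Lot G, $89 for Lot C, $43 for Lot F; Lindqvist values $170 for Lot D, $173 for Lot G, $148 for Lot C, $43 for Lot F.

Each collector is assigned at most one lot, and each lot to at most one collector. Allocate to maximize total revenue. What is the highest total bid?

This is a one-to-one assignment (maximum-weight bipartite matching).
Optimal: Okafor→Lot D ($148), Mendoza→Lot C ($166), Kapoor→Lot F ($43), Lindqvist→Lot G ($173) — total 148+166+43+173 = $530.
Next-best assignment: Okafor→Lot F, Mendoza→Lot C, Kapoor→Lot G, Lindqvist→Lot D = $515.
Swapping Lindqvist↔Okafor (Lindqvist→Lot D $170, Okafor→Lot G $99) loses 52.

Max total: $530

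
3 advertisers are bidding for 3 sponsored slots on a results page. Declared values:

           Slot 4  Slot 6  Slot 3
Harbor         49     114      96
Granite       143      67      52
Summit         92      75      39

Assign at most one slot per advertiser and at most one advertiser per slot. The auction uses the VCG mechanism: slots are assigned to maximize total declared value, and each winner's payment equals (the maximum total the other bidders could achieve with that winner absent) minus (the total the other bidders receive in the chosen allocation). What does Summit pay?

Summit pays $18.

Efficient allocation: Harbor→Slot 3 ($96), Granite→Slot 4 ($143), Summit→Slot 6 ($75); total welfare W = $314.
Summit receives Slot 6 at value $75, so the others get W − 75 = $239.
Without Summit: best allocation of the remaining 2 bidders over all 3 slots is Harbor→Slot 6 ($114), Granite→Slot 4 ($143), total $257.
VCG payment = (others' best without Summit) − (others' welfare with Summit) = 257 − 239 = $18.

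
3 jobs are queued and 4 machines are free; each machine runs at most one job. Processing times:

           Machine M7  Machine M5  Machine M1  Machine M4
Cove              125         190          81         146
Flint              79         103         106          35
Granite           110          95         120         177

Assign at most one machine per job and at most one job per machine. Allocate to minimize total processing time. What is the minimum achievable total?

Minimum total: 211 min

Optimal: Cove→Machine M1 (81 min), Flint→Machine M4 (35 min), Granite→Machine M5 (95 min) — total 81+35+95 = 211 min.
Column-greedy (each machine in turn goes to its cheapest remaining job) gives 255 min, worse by 44.
Next-best assignment: Cove→Machine M1, Flint→Machine M4, Granite→Machine M7 = 226 min.
Swapping Cove↔Flint (Cove→Machine M4 146 min, Flint→Machine M1 106 min) adds 136.
Every other assignment is strictly worse.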